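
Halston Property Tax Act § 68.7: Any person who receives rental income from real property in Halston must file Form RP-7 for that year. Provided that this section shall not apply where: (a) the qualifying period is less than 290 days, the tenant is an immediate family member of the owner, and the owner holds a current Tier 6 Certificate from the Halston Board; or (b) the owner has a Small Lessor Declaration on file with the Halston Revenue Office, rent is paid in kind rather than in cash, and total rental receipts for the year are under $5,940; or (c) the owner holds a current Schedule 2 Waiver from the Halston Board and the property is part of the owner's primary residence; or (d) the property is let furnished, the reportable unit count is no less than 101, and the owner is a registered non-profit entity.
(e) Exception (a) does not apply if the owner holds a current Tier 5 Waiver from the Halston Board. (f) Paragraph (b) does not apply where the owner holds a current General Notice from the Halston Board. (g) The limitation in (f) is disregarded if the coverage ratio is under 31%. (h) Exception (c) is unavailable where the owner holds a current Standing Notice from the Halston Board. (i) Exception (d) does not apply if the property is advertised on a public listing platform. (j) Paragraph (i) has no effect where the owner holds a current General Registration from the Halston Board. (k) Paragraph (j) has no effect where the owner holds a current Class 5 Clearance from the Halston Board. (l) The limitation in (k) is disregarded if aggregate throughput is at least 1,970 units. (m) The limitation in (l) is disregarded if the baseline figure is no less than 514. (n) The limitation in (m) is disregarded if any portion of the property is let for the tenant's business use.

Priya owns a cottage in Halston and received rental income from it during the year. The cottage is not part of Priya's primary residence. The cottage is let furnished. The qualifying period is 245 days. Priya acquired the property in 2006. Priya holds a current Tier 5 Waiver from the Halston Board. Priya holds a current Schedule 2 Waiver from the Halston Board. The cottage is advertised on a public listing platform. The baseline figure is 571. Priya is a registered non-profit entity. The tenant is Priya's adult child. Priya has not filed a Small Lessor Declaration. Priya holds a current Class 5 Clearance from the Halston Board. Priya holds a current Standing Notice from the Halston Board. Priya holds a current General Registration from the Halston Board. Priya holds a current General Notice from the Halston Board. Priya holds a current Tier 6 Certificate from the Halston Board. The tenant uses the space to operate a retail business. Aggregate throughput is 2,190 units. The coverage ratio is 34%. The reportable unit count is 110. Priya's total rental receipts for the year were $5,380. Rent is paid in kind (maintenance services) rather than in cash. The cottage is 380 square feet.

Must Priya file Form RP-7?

Exception (a): the qualifying period is 245 days, less than the 290 days limit; the tenant is an immediate family member; a current Tier 6 Certificate is held — every condition holds. But: (e) is engaged — a current Tier 5 Waiver is held. So (a) is unavailable.
Exception (b) requires that the owner has a Small Lessor Declaration on file with the Halston Revenue Office; but no Small Lessor Declaration is on file, so (b) is unavailable.
Exception (c) fails — the cottage is not part of the primary residence.
Exception (d): the property is let furnished; the reportable unit count is 110, meeting the 101 threshold; Priya is a registered non-profit — every condition holds. Applying paragraphs (i)–(n): (i) would limit (d) — the property is publicly advertised — but (j) sets (i) aside: (j) operates against (i): a current General Registration is held. (k) would limit (j) — a current Class 5 Clearance is held — but (l) sets (k) aside: (l) is engaged — aggregate throughput is 2,190 units, meeting the 1,970 units threshold. (m) is triggered (the baseline figure is 571, meeting the 514 threshold), but is set aside by (n): (n) is triggered — the space is let for business use. Exception (d) stands.

No — exception (d) applies; Priya is not required to file Form RP-7.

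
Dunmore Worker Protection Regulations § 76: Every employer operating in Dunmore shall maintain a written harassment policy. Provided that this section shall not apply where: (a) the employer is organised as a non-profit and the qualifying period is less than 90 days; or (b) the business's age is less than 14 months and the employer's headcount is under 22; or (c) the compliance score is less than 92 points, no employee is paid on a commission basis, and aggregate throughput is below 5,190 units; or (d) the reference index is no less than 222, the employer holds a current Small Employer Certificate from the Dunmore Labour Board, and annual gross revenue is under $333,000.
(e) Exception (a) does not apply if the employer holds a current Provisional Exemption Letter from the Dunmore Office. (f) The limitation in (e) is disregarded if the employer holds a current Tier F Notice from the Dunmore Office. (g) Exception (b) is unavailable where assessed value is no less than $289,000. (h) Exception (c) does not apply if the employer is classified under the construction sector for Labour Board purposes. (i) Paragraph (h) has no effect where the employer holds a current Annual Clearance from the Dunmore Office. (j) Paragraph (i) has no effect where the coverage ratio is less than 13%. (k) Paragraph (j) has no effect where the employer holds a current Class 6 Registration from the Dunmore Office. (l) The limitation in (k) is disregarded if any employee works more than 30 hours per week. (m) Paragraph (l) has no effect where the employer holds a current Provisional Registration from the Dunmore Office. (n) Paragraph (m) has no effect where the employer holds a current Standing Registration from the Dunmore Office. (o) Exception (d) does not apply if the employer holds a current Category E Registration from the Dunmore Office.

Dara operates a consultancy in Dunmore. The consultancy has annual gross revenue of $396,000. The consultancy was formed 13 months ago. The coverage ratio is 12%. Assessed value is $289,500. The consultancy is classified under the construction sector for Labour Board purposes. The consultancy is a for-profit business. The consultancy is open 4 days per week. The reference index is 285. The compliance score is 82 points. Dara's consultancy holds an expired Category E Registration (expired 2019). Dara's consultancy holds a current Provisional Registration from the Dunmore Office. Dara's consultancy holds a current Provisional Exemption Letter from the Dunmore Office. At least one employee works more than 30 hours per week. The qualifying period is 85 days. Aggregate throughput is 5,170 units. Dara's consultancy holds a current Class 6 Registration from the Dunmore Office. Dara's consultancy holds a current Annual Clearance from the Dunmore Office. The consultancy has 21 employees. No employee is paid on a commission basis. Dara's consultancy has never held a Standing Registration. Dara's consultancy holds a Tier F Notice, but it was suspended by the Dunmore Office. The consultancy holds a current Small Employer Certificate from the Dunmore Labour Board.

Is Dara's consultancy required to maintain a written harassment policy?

No — exception (c) applies; Dara's consultancy is not required to maintain a written harassment policy.

Exception (a) requires that the employer is organised as a non-profit; but the employer is for-profit, so (a) is unavailable.
Exception (b): the business's age is 13 months, less than the 14 months limit; the employer's headcount is 21, under the 22 limit — every condition holds. Turning to paragraph (g): (g) operates against (b): assessed value is $289,500, meeting the $289,000 threshold. (b) is therefore removed.
Exception (c): the compliance score is 82 points, less than the 92 points limit; no employee is paid on commission; aggregate throughput is 5,170 units, below the 5,190 units limit — every condition holds. Considering the limiting provisions: (h) is engaged (the consultancy is classified under the construction sector), but is itself disapplied by (i): (i) is triggered — a current Annual Clearance is held. (j) would limit (i) — the coverage ratio is 12%, less than the 13% limit — but (k) sets (j) aside: (k) operates — a current Class 6 Registration is held. (l) is triggered (at least one employee exceeds 30 hours/week), but is overridden by (m): (m) operates against (l): a current Provisional Registration is held. (n) does not operate here (no current Standing Registration is held), so (m) stands. So (c) applies.
Exception (d) does not apply: annual gross revenue is $396,000, not under $333,000.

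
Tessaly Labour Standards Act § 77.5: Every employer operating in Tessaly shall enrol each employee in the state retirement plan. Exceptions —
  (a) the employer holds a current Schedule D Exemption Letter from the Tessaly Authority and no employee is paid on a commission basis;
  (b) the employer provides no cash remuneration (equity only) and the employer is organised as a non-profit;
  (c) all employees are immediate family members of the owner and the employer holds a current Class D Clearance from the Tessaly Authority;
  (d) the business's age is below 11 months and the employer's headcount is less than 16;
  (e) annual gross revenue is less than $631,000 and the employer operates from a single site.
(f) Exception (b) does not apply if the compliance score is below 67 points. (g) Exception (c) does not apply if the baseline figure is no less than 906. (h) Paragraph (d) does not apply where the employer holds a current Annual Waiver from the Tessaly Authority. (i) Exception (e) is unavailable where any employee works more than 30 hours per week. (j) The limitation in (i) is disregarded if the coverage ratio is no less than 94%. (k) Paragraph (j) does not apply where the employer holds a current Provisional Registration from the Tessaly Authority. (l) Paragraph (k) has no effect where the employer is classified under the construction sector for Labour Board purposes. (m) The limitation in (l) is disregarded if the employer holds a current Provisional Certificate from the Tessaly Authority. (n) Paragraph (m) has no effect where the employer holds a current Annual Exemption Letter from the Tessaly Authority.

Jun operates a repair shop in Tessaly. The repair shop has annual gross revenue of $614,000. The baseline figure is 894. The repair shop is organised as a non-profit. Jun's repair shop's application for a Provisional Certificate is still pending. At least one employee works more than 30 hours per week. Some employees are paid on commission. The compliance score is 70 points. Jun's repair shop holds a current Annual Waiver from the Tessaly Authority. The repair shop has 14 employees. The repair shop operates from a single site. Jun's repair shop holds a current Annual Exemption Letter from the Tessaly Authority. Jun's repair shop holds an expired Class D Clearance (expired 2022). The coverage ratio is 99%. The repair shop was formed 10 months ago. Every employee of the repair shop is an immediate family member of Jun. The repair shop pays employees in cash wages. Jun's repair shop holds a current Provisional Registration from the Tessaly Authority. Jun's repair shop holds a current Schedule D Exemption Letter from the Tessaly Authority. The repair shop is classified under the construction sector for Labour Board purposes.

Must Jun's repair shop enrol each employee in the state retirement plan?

Exception (a) requires that no employee is paid on a commission basis; but some employees are paid on commission, so (a) is unavailable.
Exception (b) fails — employees are paid cash wages.
Exception (c) does not apply: the Class D Clearance is not current.
Exception (d) is satisfied on its face — the business's age is 10 months, below the 11 months limit; the employer's headcount is 14, less than the 16 limit. Turning to paragraph (h): (h) is triggered — a current Annual Waiver is held. So (d) is unavailable.
Exception (e): annual gross revenue is $614,000, less than the $631,000 limit; the employer operates from a single site — every condition holds. Under paragraphs (i)–(n): (i) would limit (e) — at least one employee exceeds 30 hours/week — but (j) sets (i) aside: (j) operates — the coverage ratio is 99%, meeting the 94% threshold. (k) would limit (j) — a current Provisional Registration is held — but (l) sets (k) aside: (l) operates against (k): the repair shop is classified under the construction sector. (m), which would lift (l), does not operate here — the Provisional Certificate is not current. So (e) applies.

No — exception (e) applies; Jun's repair shop is not required to enrol each employee in the state retirement plan.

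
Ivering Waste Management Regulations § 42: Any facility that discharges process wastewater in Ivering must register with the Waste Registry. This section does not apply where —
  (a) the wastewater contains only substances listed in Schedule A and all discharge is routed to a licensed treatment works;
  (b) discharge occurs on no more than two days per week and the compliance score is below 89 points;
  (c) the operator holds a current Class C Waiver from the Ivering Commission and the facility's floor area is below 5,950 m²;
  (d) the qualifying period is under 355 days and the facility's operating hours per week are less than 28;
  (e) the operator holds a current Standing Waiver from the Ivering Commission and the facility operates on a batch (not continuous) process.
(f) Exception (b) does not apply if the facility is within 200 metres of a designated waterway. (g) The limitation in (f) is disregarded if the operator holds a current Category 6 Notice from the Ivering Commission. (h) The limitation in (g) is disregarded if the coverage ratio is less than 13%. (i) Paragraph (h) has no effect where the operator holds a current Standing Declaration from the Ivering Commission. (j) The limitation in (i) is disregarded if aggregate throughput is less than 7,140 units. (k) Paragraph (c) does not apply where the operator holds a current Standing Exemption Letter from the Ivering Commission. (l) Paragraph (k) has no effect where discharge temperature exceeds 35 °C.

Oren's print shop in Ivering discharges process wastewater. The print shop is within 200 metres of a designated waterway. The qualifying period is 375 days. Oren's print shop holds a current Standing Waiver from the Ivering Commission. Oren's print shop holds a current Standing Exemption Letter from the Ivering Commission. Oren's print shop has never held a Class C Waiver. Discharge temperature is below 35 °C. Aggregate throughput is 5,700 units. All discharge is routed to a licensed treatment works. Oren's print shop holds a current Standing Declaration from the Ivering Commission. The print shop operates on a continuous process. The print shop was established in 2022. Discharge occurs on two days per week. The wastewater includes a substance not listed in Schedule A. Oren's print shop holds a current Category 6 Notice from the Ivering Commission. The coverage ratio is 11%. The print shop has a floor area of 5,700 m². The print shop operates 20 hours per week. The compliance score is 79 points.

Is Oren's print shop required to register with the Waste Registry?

Yes — Oren's print shop must register with the Waste Registry.

Exception (a) requires that the wastewater contains only substances listed in Schedule A; but the wastewater includes a non-Schedule-A substance, so (a) is unavailable.
Exception (b): discharge occurs on no more than two days per week; the compliance score is 79 points, below the 89 points limit — every condition holds. Turning to paragraphs (f)–(j): (f) is triggered — the print shop is within 200 m of a designated waterway. (g) operates (a current Category 6 Notice is held), but is itself disapplied by (h): (h) operates against (g): the coverage ratio is 11%, less than the 13% limit. (i) would limit (h) — a current Standing Declaration is held — but (j) sets (i) aside: (j) operates against (i): aggregate throughput is 5,700 units, less than the 7,140 units limit. (b) is therefore removed.
Exception (c) does not apply: no current Class C Waiver is held.
Exception (d) requires that the qualifying period is under 355 days; but the qualifying period is 375 days, not under 355 days, so (d) is unavailable.
Exception (e) requires that the facility operates on a batch (not continuous) process; but the facility operates on a continuous process, so (e) is unavailable.
None of the exceptions is available; § 42 applies in full.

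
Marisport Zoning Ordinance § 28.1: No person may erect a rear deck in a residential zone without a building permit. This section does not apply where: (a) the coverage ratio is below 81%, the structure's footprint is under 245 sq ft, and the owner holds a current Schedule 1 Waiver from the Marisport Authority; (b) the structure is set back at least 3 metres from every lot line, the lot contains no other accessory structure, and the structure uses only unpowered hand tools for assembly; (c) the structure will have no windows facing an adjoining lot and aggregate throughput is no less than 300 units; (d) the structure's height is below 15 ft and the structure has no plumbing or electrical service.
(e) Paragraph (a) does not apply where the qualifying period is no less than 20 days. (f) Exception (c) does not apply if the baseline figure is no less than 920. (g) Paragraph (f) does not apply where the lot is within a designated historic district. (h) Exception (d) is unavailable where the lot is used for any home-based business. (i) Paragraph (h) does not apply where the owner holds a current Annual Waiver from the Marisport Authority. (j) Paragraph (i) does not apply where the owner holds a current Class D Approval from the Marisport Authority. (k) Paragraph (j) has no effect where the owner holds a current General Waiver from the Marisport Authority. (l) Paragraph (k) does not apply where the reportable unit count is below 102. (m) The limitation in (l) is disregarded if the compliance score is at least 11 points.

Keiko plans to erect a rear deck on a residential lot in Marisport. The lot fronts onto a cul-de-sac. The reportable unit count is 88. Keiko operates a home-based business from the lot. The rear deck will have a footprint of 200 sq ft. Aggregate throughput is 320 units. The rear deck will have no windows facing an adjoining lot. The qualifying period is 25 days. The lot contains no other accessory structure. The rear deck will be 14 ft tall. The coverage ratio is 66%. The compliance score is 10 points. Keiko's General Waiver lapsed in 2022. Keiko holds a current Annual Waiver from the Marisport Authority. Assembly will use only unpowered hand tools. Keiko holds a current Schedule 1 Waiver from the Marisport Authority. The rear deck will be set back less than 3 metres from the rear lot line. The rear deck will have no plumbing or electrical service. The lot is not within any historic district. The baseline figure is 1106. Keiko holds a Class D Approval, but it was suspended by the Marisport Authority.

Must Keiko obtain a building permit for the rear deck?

No — exception (d) applies; Keiko does not need a building permit.

Exception (a)'s conditions are all satisfied: the coverage ratio is 66%, below the 81% limit; the structure's footprint is 200 sq ft, under the 245 sq ft limit; a current Schedule 1 Waiver is held. However, paragraph (e) must be considered: (e) applies — the qualifying period is 25 days, meeting the 20 days threshold. Exception (a) does not apply.
Exception (b) requires that the structure is set back at least 3 metres from every lot line; but the rear setback is under 3 m, so (b) is unavailable.
Exception (c) is satisfied on its face — no windows face an adjoining lot; aggregate throughput is 320 units, meeting the 300 units threshold. However, paragraphs (f)–(g) must be considered: (f) operates against (c): the baseline figure is 1,106, meeting the 920 threshold. (g), which would lift (f), is not engaged — the lot is not in a historic district. Exception (c) does not apply.
Exception (d): the structure's height is 14 ft, below the 15 ft limit; there is no plumbing or electrical service — every condition holds. Under paragraphs (h)–(m): (h) would limit (d) — a home-based business operates on the lot — but (i) sets (h) aside: (i) operates — a current Annual Waiver is held. (j), which would lift (i), is not triggered — no current Class D Approval is held. (d) remains available.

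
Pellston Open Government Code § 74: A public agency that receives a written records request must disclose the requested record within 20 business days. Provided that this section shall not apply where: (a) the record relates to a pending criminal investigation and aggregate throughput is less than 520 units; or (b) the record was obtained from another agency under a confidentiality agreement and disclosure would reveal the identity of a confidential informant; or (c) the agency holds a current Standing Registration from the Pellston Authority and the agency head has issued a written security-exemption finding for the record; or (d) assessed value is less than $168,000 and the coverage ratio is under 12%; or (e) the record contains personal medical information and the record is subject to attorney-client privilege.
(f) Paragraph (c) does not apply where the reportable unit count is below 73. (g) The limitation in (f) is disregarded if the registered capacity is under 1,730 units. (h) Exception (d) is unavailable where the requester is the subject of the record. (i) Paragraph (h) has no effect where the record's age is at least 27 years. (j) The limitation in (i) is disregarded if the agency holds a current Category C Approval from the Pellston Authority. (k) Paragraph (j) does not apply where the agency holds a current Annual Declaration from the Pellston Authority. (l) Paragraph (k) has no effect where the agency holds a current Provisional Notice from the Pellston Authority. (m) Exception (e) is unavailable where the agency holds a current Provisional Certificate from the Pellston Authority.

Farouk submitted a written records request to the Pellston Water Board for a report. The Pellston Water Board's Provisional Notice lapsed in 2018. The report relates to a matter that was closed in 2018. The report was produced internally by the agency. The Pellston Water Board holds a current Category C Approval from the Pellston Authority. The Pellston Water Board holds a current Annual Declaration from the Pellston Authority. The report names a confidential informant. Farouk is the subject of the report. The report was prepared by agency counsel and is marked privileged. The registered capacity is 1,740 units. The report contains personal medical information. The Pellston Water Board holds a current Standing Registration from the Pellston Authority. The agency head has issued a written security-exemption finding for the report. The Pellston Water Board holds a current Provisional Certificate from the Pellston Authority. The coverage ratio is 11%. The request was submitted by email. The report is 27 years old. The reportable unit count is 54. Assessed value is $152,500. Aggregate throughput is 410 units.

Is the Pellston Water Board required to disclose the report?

Exception (a) fails — the report relates to a closed matter.
Exception (b) fails — the report was produced internally.
Exception (c): a current Standing Registration is held; a written security-exemption finding has been issued — every condition holds. But: (f) operates against (c): the reportable unit count is 54, below the 73 limit. (g) does not operate here (the registered capacity is 1,740 units, not under 1,730 units), so (f) stands. So (c) is unavailable.
Exception (d) is satisfied on its face — assessed value is $152,500, less than the $168,000 limit; the coverage ratio is 11%, under the 12% limit. As to paragraphs (h)–(l): (h) would limit (d) — Farouk is the subject of the report — but (i) sets (h) aside: (i) operates against (h): the record's age is 27 years, meeting the 27 years threshold. (j) would limit (i) — a current Category C Approval is held — but (k) sets (j) aside: (k) operates against (j): a current Annual Declaration is held. (l) does not operate here (no current Provisional Notice is held), so (k) stands. (d) remains available.
Exception (e): the report contains personal medical information; the report is privileged — every condition holds. But: (m) operates against (e): a current Provisional Certificate is held. So (e) is unavailable.

No — exception (d) applies; the Pellston Water Board is not required to disclose the report.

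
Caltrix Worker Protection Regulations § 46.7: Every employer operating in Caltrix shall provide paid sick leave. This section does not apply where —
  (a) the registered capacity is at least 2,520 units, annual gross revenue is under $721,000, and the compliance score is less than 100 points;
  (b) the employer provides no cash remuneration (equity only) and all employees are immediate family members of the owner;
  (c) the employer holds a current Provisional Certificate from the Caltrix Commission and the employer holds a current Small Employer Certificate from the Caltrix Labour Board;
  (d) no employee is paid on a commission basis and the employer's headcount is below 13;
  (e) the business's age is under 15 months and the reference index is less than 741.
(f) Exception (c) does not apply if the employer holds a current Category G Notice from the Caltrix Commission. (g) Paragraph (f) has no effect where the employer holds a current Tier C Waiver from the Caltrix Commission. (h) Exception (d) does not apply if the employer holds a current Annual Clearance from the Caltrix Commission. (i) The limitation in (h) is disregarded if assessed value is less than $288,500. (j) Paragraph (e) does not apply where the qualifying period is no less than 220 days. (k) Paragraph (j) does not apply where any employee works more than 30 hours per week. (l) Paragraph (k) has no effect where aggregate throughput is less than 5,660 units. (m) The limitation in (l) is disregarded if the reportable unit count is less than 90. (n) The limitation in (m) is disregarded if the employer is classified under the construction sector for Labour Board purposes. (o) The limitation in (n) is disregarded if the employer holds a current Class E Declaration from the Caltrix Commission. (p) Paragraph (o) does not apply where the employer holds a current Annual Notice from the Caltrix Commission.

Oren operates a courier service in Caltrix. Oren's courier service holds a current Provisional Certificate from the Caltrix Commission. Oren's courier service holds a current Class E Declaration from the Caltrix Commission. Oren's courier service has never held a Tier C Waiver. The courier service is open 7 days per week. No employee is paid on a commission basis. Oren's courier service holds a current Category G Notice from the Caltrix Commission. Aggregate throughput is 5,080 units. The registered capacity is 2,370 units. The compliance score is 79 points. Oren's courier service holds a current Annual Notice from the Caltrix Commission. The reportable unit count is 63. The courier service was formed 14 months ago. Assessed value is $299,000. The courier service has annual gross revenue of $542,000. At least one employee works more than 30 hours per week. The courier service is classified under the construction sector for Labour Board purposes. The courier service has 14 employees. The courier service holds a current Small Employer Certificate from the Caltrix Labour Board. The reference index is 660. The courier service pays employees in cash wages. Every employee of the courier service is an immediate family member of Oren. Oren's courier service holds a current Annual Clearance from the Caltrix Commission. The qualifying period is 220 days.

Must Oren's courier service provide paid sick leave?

Yes — Oren's courier service must provide paid sick leave.

Exception (a) requires that the registered capacity is at least 2,520 units; but the registered capacity is 2,370 units, short of 2,520 units, so (a) is unavailable.
Exception (b) fails — employees are paid cash wages.
Exception (c) is satisfied on its face — a current Provisional Certificate is held; a current Small Employer Certificate is held. Turning to paragraphs (f)–(g): (f) operates against (c): a current Category G Notice is held. (g) is inapplicable (the Tier C Waiver is not current), so (f) stands. So (c) is unavailable.
Exception (d) requires that the employer's headcount is below 13; but the employer's headcount is 14, not below 13, so (d) is unavailable.
Exception (e) is satisfied on its face — the business's age is 14 months, under the 15 months limit; the reference index is 660, less than the 741 limit. But: (j) operates against (e): the qualifying period is 220 days, meeting the 220 days threshold. (k) would limit (j) — at least one employee exceeds 30 hours/week — but (l) sets (k) aside: (l) operates against (k): aggregate throughput is 5,080 units, less than the 5,660 units limit. (m) would limit (l) — the reportable unit count is 63, less than the 90 limit — but (n) sets (m) aside: (n) is engaged — the courier service is classified under the construction sector. (o) operates (a current Class E Declaration is held), but is overridden by (p): (p) operates against (o): a current Annual Notice is held. Exception (e) does not apply.
No exception is made out. Oren's courier service falls within the general rule.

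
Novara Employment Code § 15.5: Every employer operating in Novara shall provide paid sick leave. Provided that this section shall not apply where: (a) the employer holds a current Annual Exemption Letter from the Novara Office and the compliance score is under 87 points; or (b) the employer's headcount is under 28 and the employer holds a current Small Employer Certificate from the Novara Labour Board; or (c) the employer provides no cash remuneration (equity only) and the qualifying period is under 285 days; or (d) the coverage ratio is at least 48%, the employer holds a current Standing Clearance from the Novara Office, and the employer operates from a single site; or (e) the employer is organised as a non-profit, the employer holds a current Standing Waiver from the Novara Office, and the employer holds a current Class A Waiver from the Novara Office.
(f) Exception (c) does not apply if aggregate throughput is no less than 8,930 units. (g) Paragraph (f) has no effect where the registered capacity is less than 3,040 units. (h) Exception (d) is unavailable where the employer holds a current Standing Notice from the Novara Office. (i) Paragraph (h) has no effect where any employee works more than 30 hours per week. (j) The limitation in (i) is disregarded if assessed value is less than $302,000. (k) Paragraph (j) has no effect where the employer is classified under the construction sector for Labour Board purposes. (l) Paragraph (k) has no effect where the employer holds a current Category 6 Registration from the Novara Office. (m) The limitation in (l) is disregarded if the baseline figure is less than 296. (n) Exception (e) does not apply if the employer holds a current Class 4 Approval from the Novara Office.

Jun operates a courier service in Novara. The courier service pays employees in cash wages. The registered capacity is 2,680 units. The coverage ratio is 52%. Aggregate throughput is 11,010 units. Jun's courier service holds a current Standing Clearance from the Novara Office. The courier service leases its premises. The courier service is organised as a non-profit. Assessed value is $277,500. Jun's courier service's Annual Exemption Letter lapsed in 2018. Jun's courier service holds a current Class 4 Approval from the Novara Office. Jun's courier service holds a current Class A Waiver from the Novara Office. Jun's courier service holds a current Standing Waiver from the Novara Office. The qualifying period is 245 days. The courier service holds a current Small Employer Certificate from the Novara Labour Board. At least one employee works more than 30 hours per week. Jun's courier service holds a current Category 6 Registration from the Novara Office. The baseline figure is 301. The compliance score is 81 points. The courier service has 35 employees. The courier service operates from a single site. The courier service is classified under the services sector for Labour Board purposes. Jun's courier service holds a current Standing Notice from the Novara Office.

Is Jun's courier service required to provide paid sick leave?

Yes — Jun's courier service must provide paid sick leave.

Exception (a) does not apply: the Annual Exemption Letter is not current.
Exception (b) fails — the employer's headcount is 35, not under 28.
Exception (c) fails — employees are paid cash wages.
Exception (d): the coverage ratio is 52%, meeting the 48% threshold; a current Standing Clearance is held; the employer operates from a single site — every condition holds. However, paragraphs (h)–(m) must be considered: (h) applies — a current Standing Notice is held. (i) is engaged (at least one employee exceeds 30 hours/week), but is overridden by (j): (j) operates — assessed value is $277,500, less than the $302,000 limit. (k) is not engaged (the courier service is classified under the services sector), so (j) stands. So (d) is unavailable.
Exception (e)'s conditions are all satisfied: the employer is a non-profit; a current Standing Waiver is held; a current Class A Waiver is held. But: (n) operates against (e): a current Class 4 Approval is held. (e) is therefore removed.
Every exception is unavailable, so the rule governs.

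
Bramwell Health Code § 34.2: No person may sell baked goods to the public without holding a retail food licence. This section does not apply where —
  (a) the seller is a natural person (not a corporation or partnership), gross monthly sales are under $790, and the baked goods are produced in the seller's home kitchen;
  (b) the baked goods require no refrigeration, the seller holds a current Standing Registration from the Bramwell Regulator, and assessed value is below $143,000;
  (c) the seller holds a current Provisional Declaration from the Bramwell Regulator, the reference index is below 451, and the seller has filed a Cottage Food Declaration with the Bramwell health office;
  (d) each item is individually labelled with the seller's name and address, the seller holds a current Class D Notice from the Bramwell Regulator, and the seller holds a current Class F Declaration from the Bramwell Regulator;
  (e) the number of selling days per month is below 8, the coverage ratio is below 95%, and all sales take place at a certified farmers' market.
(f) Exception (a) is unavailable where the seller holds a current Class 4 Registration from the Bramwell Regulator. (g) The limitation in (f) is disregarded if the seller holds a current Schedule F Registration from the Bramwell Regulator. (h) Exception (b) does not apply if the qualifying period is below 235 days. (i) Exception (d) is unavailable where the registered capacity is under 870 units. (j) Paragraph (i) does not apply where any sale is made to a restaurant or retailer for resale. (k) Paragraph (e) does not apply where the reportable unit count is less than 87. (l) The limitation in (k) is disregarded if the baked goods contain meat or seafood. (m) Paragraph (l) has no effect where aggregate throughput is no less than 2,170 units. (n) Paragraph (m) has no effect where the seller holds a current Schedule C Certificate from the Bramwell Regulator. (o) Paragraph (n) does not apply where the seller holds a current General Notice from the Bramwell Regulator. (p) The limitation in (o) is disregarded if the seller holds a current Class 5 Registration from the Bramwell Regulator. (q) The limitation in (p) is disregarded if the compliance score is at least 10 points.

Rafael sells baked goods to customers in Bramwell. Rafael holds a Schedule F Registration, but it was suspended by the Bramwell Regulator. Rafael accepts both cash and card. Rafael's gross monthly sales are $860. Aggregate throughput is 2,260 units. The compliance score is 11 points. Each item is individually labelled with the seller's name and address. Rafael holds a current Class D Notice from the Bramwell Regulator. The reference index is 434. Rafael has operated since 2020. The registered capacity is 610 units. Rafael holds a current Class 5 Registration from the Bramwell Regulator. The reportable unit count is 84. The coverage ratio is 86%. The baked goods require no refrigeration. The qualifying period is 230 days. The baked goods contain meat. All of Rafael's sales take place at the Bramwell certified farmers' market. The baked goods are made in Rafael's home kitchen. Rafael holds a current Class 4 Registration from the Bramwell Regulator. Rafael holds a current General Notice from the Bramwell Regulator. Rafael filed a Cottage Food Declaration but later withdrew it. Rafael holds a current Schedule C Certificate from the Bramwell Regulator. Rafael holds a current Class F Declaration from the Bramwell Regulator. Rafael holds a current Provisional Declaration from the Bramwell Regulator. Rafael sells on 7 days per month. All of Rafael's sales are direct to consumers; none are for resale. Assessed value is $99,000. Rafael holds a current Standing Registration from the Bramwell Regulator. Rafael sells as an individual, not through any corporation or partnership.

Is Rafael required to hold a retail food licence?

Yes — Rafael must hold a retail food licence.

Exception (a) does not apply: gross monthly sales are $860, not under $790.
Exception (b)'s conditions are all satisfied: the baked goods are shelf-stable; a current Standing Registration is held; assessed value is $99,000, below the $143,000 limit. But applying paragraph (h): (h) operates against (b): the qualifying period is 230 days, below the 235 days limit. So (b) is unavailable.
Exception (c) fails — the Cottage Food Declaration was withdrawn.
Exception (d) is satisfied on its face — items are individually labelled; a current Class D Notice is held; a current Class F Declaration is held. Turning to paragraphs (i)–(j): (i) operates against (d): the registered capacity is 610 units, under the 870 units limit. (j), which would lift (i), is not engaged — no sales are for resale. So (d) is unavailable.
Exception (e)'s conditions are all satisfied: the number of selling days per month is 7, below the 8 limit; the coverage ratio is 86%, below the 95% limit; all sales are at a certified farmers' market. Turning to paragraphs (k)–(q): (k) is engaged — the reportable unit count is 84, less than the 87 limit. (l) is engaged (the baked goods contain meat), but is itself disapplied by (m): (m) operates against (l): aggregate throughput is 2,260 units, meeting the 2,170 units threshold. (n) would limit (m) — a current Schedule C Certificate is held — but (o) sets (n) aside: (o) operates — a current General Notice is held. (p) is engaged (a current Class 5 Registration is held), but is itself disapplied by (q): (q) operates against (p): the compliance score is 11 points, meeting the 10 points threshold. (e) is therefore removed.
No exception displaces § 34.2.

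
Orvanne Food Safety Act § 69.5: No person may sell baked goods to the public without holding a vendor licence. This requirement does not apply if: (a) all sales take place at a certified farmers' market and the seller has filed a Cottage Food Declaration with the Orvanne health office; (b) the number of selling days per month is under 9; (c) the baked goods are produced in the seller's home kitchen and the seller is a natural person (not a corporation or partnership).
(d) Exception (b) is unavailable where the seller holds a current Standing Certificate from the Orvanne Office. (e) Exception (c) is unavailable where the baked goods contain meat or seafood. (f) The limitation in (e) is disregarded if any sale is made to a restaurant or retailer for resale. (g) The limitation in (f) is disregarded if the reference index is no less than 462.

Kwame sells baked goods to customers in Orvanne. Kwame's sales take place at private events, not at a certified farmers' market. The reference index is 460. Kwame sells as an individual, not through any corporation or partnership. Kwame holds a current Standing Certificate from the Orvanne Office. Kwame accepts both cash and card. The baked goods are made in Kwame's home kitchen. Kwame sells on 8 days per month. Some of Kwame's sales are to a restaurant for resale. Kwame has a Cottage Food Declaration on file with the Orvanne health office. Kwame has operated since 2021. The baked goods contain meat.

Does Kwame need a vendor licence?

Exception (a) does not apply: sales are at private events, not a certified farmers' market.
All of (b)'s requirements are met (the number of selling days per month is 8, under the 9 limit). But applying paragraph (d): (d) is triggered — a current Standing Certificate is held. (b) is therefore removed.
Exception (c): the baked goods are home-kitchen produced; the seller is a natural person — every condition holds. Applying paragraphs (e)–(g): (e) would limit (c) — the baked goods contain meat — but (f) sets (e) aside: (f) operates against (e): some sales are to a restaurant for resale. (g), which would lift (f), is inapplicable — the reference index is 460, short of 462. So (c) applies.

No — exception (c) applies; Kwame is not required to hold a vendor licence.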